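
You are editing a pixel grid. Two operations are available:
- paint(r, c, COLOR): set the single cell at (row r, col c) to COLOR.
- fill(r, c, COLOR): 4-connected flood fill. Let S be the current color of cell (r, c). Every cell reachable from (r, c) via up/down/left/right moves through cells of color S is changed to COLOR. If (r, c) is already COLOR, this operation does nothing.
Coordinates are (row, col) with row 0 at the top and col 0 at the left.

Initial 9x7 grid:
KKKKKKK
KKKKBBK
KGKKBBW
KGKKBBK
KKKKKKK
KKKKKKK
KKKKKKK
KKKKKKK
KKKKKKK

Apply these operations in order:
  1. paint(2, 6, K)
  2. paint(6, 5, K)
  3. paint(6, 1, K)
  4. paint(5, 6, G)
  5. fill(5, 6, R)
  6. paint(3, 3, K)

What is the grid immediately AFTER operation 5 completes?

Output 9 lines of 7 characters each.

After op 1 paint(2,6,K):
KKKKKKK
KKKKBBK
KGKKBBK
KGKKBBK
KKKKKKK
KKKKKKK
KKKKKKK
KKKKKKK
KKKKKKK
After op 2 paint(6,5,K):
KKKKKKK
KKKKBBK
KGKKBBK
KGKKBBK
KKKKKKK
KKKKKKK
KKKKKKK
KKKKKKK
KKKKKKK
After op 3 paint(6,1,K):
KKKKKKK
KKKKBBK
KGKKBBK
KGKKBBK
KKKKKKK
KKKKKKK
KKKKKKK
KKKKKKK
KKKKKKK
After op 4 paint(5,6,G):
KKKKKKK
KKKKBBK
KGKKBBK
KGKKBBK
KKKKKKK
KKKKKKG
KKKKKKK
KKKKKKK
KKKKKKK
After op 5 fill(5,6,R) [1 cells changed]:
KKKKKKK
KKKKBBK
KGKKBBK
KGKKBBK
KKKKKKK
KKKKKKR
KKKKKKK
KKKKKKK
KKKKKKK

Answer: KKKKKKK
KKKKBBK
KGKKBBK
KGKKBBK
KKKKKKK
KKKKKKR
KKKKKKK
KKKKKKK
KKKKKKK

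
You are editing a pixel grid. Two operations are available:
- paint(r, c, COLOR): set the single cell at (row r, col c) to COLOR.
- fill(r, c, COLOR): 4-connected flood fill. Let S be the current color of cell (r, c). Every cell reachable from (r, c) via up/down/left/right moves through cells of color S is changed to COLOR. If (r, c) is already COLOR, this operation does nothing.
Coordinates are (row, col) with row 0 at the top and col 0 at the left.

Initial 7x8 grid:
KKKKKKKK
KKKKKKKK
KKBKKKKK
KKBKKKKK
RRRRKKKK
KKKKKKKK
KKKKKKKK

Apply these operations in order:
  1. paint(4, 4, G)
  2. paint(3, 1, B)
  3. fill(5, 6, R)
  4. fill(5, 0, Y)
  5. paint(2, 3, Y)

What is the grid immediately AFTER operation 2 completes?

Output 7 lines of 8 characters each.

After op 1 paint(4,4,G):
KKKKKKKK
KKKKKKKK
KKBKKKKK
KKBKKKKK
RRRRGKKK
KKKKKKKK
KKKKKKKK
After op 2 paint(3,1,B):
KKKKKKKK
KKKKKKKK
KKBKKKKK
KBBKKKKK
RRRRGKKK
KKKKKKKK
KKKKKKKK

Answer: KKKKKKKK
KKKKKKKK
KKBKKKKK
KBBKKKKK
RRRRGKKK
KKKKKKKK
KKKKKKKK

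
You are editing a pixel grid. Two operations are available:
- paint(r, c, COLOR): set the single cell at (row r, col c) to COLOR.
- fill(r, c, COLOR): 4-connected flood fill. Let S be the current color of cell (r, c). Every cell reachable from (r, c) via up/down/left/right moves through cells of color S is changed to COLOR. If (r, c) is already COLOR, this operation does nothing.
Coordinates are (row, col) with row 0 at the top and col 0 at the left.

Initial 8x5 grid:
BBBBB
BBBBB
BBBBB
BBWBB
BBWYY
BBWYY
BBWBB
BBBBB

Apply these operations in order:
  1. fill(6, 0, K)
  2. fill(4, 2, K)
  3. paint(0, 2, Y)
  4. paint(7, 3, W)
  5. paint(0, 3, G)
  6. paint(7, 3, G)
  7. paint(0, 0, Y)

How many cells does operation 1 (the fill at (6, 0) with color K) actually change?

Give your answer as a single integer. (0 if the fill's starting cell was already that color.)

After op 1 fill(6,0,K) [32 cells changed]:
KKKKK
KKKKK
KKKKK
KKWKK
KKWYY
KKWYY
KKWKK
KKKKK

Answer: 32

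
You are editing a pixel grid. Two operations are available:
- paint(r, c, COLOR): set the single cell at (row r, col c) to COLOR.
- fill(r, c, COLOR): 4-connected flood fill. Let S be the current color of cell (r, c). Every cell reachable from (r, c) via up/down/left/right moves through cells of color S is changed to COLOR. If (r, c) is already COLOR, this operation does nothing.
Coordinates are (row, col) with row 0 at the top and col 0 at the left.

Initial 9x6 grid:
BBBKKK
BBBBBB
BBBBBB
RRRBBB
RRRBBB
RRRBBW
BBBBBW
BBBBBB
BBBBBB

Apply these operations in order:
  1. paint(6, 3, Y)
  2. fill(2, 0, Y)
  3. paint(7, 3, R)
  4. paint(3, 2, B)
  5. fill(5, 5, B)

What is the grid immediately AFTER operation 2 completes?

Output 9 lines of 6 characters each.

After op 1 paint(6,3,Y):
BBBKKK
BBBBBB
BBBBBB
RRRBBB
RRRBBB
RRRBBW
BBBYBW
BBBBBB
BBBBBB
After op 2 fill(2,0,Y) [39 cells changed]:
YYYKKK
YYYYYY
YYYYYY
RRRYYY
RRRYYY
RRRYYW
YYYYYW
YYYYYY
YYYYYY

Answer: YYYKKK
YYYYYY
YYYYYY
RRRYYY
RRRYYY
RRRYYW
YYYYYW
YYYYYY
YYYYYY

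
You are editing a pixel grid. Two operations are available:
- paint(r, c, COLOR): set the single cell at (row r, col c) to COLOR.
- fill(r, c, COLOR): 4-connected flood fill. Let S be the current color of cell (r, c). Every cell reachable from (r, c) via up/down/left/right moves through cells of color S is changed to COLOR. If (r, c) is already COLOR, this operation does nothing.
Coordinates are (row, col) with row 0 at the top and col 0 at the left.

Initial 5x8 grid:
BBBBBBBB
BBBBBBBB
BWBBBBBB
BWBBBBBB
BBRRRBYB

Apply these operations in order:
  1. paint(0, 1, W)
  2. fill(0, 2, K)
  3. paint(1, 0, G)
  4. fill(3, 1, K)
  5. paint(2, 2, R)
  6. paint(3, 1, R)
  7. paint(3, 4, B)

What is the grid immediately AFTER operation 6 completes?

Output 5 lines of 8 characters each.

After op 1 paint(0,1,W):
BWBBBBBB
BBBBBBBB
BWBBBBBB
BWBBBBBB
BBRRRBYB
After op 2 fill(0,2,K) [33 cells changed]:
KWKKKKKK
KKKKKKKK
KWKKKKKK
KWKKKKKK
KKRRRKYK
After op 3 paint(1,0,G):
KWKKKKKK
GKKKKKKK
KWKKKKKK
KWKKKKKK
KKRRRKYK
After op 4 fill(3,1,K) [2 cells changed]:
KWKKKKKK
GKKKKKKK
KKKKKKKK
KKKKKKKK
KKRRRKYK
After op 5 paint(2,2,R):
KWKKKKKK
GKKKKKKK
KKRKKKKK
KKKKKKKK
KKRRRKYK
After op 6 paint(3,1,R):
KWKKKKKK
GKKKKKKK
KKRKKKKK
KRKKKKKK
KKRRRKYK

Answer: KWKKKKKK
GKKKKKKK
KKRKKKKK
KRKKKKKK
KKRRRKYK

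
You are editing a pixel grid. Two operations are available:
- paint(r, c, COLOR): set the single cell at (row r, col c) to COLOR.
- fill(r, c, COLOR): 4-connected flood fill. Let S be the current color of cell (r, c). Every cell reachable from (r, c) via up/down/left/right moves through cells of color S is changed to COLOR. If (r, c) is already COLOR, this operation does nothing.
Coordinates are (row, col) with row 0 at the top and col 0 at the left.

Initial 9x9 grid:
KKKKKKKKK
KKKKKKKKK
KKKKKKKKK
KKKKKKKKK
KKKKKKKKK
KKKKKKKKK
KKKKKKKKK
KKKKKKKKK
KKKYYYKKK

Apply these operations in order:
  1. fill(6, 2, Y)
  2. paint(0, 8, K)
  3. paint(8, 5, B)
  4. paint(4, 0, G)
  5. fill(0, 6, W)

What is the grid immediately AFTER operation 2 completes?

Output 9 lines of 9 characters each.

After op 1 fill(6,2,Y) [78 cells changed]:
YYYYYYYYY
YYYYYYYYY
YYYYYYYYY
YYYYYYYYY
YYYYYYYYY
YYYYYYYYY
YYYYYYYYY
YYYYYYYYY
YYYYYYYYY
After op 2 paint(0,8,K):
YYYYYYYYK
YYYYYYYYY
YYYYYYYYY
YYYYYYYYY
YYYYYYYYY
YYYYYYYYY
YYYYYYYYY
YYYYYYYYY
YYYYYYYYY

Answer: YYYYYYYYK
YYYYYYYYY
YYYYYYYYY
YYYYYYYYY
YYYYYYYYY
YYYYYYYYY
YYYYYYYYY
YYYYYYYYY
YYYYYYYYY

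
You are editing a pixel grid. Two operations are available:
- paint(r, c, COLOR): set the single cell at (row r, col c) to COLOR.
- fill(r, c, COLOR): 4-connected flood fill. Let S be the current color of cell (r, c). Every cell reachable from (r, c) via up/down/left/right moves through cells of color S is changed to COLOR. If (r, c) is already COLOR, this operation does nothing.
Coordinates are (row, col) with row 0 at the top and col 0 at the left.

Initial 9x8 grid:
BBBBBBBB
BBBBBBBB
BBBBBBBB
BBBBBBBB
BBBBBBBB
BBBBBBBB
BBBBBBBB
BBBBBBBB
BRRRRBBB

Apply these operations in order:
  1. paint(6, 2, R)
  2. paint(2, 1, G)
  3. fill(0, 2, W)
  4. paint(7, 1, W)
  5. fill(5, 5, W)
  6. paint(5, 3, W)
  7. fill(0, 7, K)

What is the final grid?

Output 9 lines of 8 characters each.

Answer: KKKKKKKK
KKKKKKKK
KGKKKKKK
KKKKKKKK
KKKKKKKK
KKKKKKKK
KKRKKKKK
KKKKKKKK
KRRRRKKK

Derivation:
After op 1 paint(6,2,R):
BBBBBBBB
BBBBBBBB
BBBBBBBB
BBBBBBBB
BBBBBBBB
BBBBBBBB
BBRBBBBB
BBBBBBBB
BRRRRBBB
After op 2 paint(2,1,G):
BBBBBBBB
BBBBBBBB
BGBBBBBB
BBBBBBBB
BBBBBBBB
BBBBBBBB
BBRBBBBB
BBBBBBBB
BRRRRBBB
After op 3 fill(0,2,W) [66 cells changed]:
WWWWWWWW
WWWWWWWW
WGWWWWWW
WWWWWWWW
WWWWWWWW
WWWWWWWW
WWRWWWWW
WWWWWWWW
WRRRRWWW
After op 4 paint(7,1,W):
WWWWWWWW
WWWWWWWW
WGWWWWWW
WWWWWWWW
WWWWWWWW
WWWWWWWW
WWRWWWWW
WWWWWWWW
WRRRRWWW
After op 5 fill(5,5,W) [0 cells changed]:
WWWWWWWW
WWWWWWWW
WGWWWWWW
WWWWWWWW
WWWWWWWW
WWWWWWWW
WWRWWWWW
WWWWWWWW
WRRRRWWW
After op 6 paint(5,3,W):
WWWWWWWW
WWWWWWWW
WGWWWWWW
WWWWWWWW
WWWWWWWW
WWWWWWWW
WWRWWWWW
WWWWWWWW
WRRRRWWW
After op 7 fill(0,7,K) [66 cells changed]:
KKKKKKKK
KKKKKKKK
KGKKKKKK
KKKKKKKK
KKKKKKKK
KKKKKKKK
KKRKKKKK
KKKKKKKK
KRRRRKKK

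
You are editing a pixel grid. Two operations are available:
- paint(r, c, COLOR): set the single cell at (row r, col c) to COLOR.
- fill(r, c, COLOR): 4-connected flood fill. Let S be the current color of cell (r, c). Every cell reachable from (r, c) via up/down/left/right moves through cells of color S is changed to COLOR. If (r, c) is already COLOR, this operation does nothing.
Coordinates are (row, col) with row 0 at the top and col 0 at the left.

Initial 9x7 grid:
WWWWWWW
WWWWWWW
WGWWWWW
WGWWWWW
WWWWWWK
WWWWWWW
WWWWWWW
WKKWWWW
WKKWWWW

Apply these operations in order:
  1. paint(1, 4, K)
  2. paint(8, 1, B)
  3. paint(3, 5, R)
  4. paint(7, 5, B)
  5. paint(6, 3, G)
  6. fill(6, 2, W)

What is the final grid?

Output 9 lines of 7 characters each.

After op 1 paint(1,4,K):
WWWWWWW
WWWWKWW
WGWWWWW
WGWWWWW
WWWWWWK
WWWWWWW
WWWWWWW
WKKWWWW
WKKWWWW
After op 2 paint(8,1,B):
WWWWWWW
WWWWKWW
WGWWWWW
WGWWWWW
WWWWWWK
WWWWWWW
WWWWWWW
WKKWWWW
WBKWWWW
After op 3 paint(3,5,R):
WWWWWWW
WWWWKWW
WGWWWWW
WGWWWRW
WWWWWWK
WWWWWWW
WWWWWWW
WKKWWWW
WBKWWWW
After op 4 paint(7,5,B):
WWWWWWW
WWWWKWW
WGWWWWW
WGWWWRW
WWWWWWK
WWWWWWW
WWWWWWW
WKKWWBW
WBKWWWW
After op 5 paint(6,3,G):
WWWWWWW
WWWWKWW
WGWWWWW
WGWWWRW
WWWWWWK
WWWWWWW
WWWGWWW
WKKWWBW
WBKWWWW
After op 6 fill(6,2,W) [0 cells changed]:
WWWWWWW
WWWWKWW
WGWWWWW
WGWWWRW
WWWWWWK
WWWWWWW
WWWGWWW
WKKWWBW
WBKWWWW

Answer: WWWWWWW
WWWWKWW
WGWWWWW
WGWWWRW
WWWWWWK
WWWWWWW
WWWGWWW
WKKWWBW
WBKWWWW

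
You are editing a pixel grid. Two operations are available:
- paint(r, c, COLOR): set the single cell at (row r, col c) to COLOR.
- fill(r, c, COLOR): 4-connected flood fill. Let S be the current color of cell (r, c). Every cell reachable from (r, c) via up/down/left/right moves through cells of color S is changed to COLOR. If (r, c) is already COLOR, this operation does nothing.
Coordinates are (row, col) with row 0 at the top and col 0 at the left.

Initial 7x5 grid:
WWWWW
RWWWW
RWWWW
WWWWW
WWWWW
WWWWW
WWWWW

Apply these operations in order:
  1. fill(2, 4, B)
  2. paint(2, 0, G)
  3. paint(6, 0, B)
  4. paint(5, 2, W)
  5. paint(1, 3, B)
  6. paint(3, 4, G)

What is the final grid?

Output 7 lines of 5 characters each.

After op 1 fill(2,4,B) [33 cells changed]:
BBBBB
RBBBB
RBBBB
BBBBB
BBBBB
BBBBB
BBBBB
After op 2 paint(2,0,G):
BBBBB
RBBBB
GBBBB
BBBBB
BBBBB
BBBBB
BBBBB
After op 3 paint(6,0,B):
BBBBB
RBBBB
GBBBB
BBBBB
BBBBB
BBBBB
BBBBB
After op 4 paint(5,2,W):
BBBBB
RBBBB
GBBBB
BBBBB
BBBBB
BBWBB
BBBBB
After op 5 paint(1,3,B):
BBBBB
RBBBB
GBBBB
BBBBB
BBBBB
BBWBB
BBBBB
After op 6 paint(3,4,G):
BBBBB
RBBBB
GBBBB
BBBBG
BBBBB
BBWBB
BBBBB

Answer: BBBBB
RBBBB
GBBBB
BBBBG
BBBBB
BBWBB
BBBBB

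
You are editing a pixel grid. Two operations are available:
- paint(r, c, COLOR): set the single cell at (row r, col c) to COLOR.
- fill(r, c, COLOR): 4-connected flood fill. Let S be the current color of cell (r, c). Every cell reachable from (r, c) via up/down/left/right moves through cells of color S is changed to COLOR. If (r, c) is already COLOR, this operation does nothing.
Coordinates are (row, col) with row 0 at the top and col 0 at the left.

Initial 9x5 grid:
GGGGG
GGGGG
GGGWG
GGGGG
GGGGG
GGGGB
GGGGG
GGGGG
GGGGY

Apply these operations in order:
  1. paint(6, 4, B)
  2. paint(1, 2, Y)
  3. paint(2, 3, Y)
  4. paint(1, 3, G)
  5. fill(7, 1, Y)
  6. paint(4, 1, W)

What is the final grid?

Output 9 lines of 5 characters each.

After op 1 paint(6,4,B):
GGGGG
GGGGG
GGGWG
GGGGG
GGGGG
GGGGB
GGGGB
GGGGG
GGGGY
After op 2 paint(1,2,Y):
GGGGG
GGYGG
GGGWG
GGGGG
GGGGG
GGGGB
GGGGB
GGGGG
GGGGY
After op 3 paint(2,3,Y):
GGGGG
GGYGG
GGGYG
GGGGG
GGGGG
GGGGB
GGGGB
GGGGG
GGGGY
After op 4 paint(1,3,G):
GGGGG
GGYGG
GGGYG
GGGGG
GGGGG
GGGGB
GGGGB
GGGGG
GGGGY
After op 5 fill(7,1,Y) [40 cells changed]:
YYYYY
YYYYY
YYYYY
YYYYY
YYYYY
YYYYB
YYYYB
YYYYY
YYYYY
After op 6 paint(4,1,W):
YYYYY
YYYYY
YYYYY
YYYYY
YWYYY
YYYYB
YYYYB
YYYYY
YYYYY

Answer: YYYYY
YYYYY
YYYYY
YYYYY
YWYYY
YYYYB
YYYYB
YYYYY
YYYYY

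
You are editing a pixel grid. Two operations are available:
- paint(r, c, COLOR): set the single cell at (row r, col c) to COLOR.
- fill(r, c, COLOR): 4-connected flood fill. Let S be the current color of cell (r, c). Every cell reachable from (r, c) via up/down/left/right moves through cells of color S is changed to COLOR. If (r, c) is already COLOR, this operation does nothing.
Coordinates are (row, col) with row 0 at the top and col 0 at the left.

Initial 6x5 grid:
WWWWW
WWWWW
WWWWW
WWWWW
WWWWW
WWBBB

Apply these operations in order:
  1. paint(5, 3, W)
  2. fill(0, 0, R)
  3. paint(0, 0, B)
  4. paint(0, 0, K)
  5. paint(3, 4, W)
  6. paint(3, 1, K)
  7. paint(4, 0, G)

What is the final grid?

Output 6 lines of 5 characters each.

Answer: KRRRR
RRRRR
RRRRR
RKRRW
GRRRR
RRBRB

Derivation:
After op 1 paint(5,3,W):
WWWWW
WWWWW
WWWWW
WWWWW
WWWWW
WWBWB
After op 2 fill(0,0,R) [28 cells changed]:
RRRRR
RRRRR
RRRRR
RRRRR
RRRRR
RRBRB
After op 3 paint(0,0,B):
BRRRR
RRRRR
RRRRR
RRRRR
RRRRR
RRBRB
After op 4 paint(0,0,K):
KRRRR
RRRRR
RRRRR
RRRRR
RRRRR
RRBRB
After op 5 paint(3,4,W):
KRRRR
RRRRR
RRRRR
RRRRW
RRRRR
RRBRB
After op 6 paint(3,1,K):
KRRRR
RRRRR
RRRRR
RKRRW
RRRRR
RRBRB
After op 7 paint(4,0,G):
KRRRR
RRRRR
RRRRR
RKRRW
GRRRR
RRBRB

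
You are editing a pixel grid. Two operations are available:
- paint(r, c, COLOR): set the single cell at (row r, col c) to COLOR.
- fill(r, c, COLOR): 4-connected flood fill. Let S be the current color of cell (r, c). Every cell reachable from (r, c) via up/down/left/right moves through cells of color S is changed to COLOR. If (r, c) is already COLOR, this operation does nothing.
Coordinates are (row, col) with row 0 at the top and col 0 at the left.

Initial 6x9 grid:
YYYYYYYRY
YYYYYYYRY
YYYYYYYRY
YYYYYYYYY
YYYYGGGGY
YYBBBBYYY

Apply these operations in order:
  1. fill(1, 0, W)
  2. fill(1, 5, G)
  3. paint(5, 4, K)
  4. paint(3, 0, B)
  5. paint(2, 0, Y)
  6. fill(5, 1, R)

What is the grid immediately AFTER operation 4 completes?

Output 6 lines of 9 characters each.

After op 1 fill(1,0,W) [43 cells changed]:
WWWWWWWRW
WWWWWWWRW
WWWWWWWRW
WWWWWWWWW
WWWWGGGGW
WWBBBBWWW
After op 2 fill(1,5,G) [43 cells changed]:
GGGGGGGRG
GGGGGGGRG
GGGGGGGRG
GGGGGGGGG
GGGGGGGGG
GGBBBBGGG
After op 3 paint(5,4,K):
GGGGGGGRG
GGGGGGGRG
GGGGGGGRG
GGGGGGGGG
GGGGGGGGG
GGBBKBGGG
After op 4 paint(3,0,B):
GGGGGGGRG
GGGGGGGRG
GGGGGGGRG
BGGGGGGGG
GGGGGGGGG
GGBBKBGGG

Answer: GGGGGGGRG
GGGGGGGRG
GGGGGGGRG
BGGGGGGGG
GGGGGGGGG
GGBBKBGGG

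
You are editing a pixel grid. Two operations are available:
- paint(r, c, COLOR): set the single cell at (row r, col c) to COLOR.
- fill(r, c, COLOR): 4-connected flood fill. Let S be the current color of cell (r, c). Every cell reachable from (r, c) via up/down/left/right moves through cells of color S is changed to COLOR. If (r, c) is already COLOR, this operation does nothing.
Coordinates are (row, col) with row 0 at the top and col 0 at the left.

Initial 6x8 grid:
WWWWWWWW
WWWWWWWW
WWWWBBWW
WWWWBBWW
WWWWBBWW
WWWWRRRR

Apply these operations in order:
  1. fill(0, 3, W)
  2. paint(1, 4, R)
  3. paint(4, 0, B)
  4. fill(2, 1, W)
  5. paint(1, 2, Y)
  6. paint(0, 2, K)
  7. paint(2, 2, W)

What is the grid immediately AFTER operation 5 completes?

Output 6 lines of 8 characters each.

After op 1 fill(0,3,W) [0 cells changed]:
WWWWWWWW
WWWWWWWW
WWWWBBWW
WWWWBBWW
WWWWBBWW
WWWWRRRR
After op 2 paint(1,4,R):
WWWWWWWW
WWWWRWWW
WWWWBBWW
WWWWBBWW
WWWWBBWW
WWWWRRRR
After op 3 paint(4,0,B):
WWWWWWWW
WWWWRWWW
WWWWBBWW
WWWWBBWW
BWWWBBWW
WWWWRRRR
After op 4 fill(2,1,W) [0 cells changed]:
WWWWWWWW
WWWWRWWW
WWWWBBWW
WWWWBBWW
BWWWBBWW
WWWWRRRR
After op 5 paint(1,2,Y):
WWWWWWWW
WWYWRWWW
WWWWBBWW
WWWWBBWW
BWWWBBWW
WWWWRRRR

Answer: WWWWWWWW
WWYWRWWW
WWWWBBWW
WWWWBBWW
BWWWBBWW
WWWWRRRR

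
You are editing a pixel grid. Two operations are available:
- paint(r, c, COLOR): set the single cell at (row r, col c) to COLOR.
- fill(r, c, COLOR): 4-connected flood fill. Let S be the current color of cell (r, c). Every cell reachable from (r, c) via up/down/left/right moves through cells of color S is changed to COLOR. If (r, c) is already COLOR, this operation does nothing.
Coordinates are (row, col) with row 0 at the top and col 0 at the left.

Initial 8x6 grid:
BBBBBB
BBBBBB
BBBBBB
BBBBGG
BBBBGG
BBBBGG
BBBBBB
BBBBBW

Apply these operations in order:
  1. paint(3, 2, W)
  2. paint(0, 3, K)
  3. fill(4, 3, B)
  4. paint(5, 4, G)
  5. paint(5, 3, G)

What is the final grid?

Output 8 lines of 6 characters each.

Answer: BBBKBB
BBBBBB
BBBBBB
BBWBGG
BBBBGG
BBBGGG
BBBBBB
BBBBBW

Derivation:
After op 1 paint(3,2,W):
BBBBBB
BBBBBB
BBBBBB
BBWBGG
BBBBGG
BBBBGG
BBBBBB
BBBBBW
After op 2 paint(0,3,K):
BBBKBB
BBBBBB
BBBBBB
BBWBGG
BBBBGG
BBBBGG
BBBBBB
BBBBBW
After op 3 fill(4,3,B) [0 cells changed]:
BBBKBB
BBBBBB
BBBBBB
BBWBGG
BBBBGG
BBBBGG
BBBBBB
BBBBBW
After op 4 paint(5,4,G):
BBBKBB
BBBBBB
BBBBBB
BBWBGG
BBBBGG
BBBBGG
BBBBBB
BBBBBW
After op 5 paint(5,3,G):
BBBKBB
BBBBBB
BBBBBB
BBWBGG
BBBBGG
BBBGGG
BBBBBB
BBBBBW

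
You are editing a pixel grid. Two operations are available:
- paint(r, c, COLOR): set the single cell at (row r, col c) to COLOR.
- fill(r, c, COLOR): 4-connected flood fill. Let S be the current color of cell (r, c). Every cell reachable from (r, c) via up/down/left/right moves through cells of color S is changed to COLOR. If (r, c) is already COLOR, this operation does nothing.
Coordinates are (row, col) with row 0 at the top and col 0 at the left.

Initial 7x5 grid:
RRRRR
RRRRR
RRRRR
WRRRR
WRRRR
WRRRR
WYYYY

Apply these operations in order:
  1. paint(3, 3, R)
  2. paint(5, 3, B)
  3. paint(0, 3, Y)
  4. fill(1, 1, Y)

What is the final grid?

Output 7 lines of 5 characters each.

After op 1 paint(3,3,R):
RRRRR
RRRRR
RRRRR
WRRRR
WRRRR
WRRRR
WYYYY
After op 2 paint(5,3,B):
RRRRR
RRRRR
RRRRR
WRRRR
WRRRR
WRRBR
WYYYY
After op 3 paint(0,3,Y):
RRRYR
RRRRR
RRRRR
WRRRR
WRRRR
WRRBR
WYYYY
After op 4 fill(1,1,Y) [25 cells changed]:
YYYYY
YYYYY
YYYYY
WYYYY
WYYYY
WYYBY
WYYYY

Answer: YYYYY
YYYYY
YYYYY
WYYYY
WYYYY
WYYBY
WYYYY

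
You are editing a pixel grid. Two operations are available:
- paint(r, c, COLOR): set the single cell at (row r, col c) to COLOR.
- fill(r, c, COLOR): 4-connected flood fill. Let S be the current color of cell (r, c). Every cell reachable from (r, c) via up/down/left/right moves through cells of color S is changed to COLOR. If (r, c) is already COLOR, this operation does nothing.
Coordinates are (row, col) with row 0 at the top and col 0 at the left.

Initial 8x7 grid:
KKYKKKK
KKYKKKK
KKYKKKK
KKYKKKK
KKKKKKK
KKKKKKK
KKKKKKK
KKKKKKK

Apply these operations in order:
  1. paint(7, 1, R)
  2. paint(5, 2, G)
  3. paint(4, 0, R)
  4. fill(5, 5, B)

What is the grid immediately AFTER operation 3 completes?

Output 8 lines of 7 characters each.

After op 1 paint(7,1,R):
KKYKKKK
KKYKKKK
KKYKKKK
KKYKKKK
KKKKKKK
KKKKKKK
KKKKKKK
KRKKKKK
After op 2 paint(5,2,G):
KKYKKKK
KKYKKKK
KKYKKKK
KKYKKKK
KKKKKKK
KKGKKKK
KKKKKKK
KRKKKKK
After op 3 paint(4,0,R):
KKYKKKK
KKYKKKK
KKYKKKK
KKYKKKK
RKKKKKK
KKGKKKK
KKKKKKK
KRKKKKK

Answer: KKYKKKK
KKYKKKK
KKYKKKK
KKYKKKK
RKKKKKK
KKGKKKK
KKKKKKK
KRKKKKK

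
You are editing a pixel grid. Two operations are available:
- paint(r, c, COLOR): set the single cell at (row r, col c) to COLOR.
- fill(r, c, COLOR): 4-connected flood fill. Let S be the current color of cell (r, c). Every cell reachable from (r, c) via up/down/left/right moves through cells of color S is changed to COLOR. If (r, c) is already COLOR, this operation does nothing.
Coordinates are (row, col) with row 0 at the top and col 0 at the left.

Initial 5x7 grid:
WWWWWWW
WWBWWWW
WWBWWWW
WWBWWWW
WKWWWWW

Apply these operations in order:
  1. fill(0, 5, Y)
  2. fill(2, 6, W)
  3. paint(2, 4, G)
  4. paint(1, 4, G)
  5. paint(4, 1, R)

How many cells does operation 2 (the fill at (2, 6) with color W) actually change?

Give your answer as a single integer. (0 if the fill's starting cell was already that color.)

After op 1 fill(0,5,Y) [31 cells changed]:
YYYYYYY
YYBYYYY
YYBYYYY
YYBYYYY
YKYYYYY
After op 2 fill(2,6,W) [31 cells changed]:
WWWWWWW
WWBWWWW
WWBWWWW
WWBWWWW
WKWWWWW

Answer: 31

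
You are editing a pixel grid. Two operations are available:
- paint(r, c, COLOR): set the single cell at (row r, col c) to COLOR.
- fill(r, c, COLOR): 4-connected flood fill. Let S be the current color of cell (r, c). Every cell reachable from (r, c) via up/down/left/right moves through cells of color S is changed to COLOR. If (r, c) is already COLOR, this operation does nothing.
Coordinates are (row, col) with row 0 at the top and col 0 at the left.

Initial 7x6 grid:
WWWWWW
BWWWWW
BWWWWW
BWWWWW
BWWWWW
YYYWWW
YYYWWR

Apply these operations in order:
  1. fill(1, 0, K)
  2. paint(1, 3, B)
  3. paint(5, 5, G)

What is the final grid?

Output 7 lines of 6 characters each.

After op 1 fill(1,0,K) [4 cells changed]:
WWWWWW
KWWWWW
KWWWWW
KWWWWW
KWWWWW
YYYWWW
YYYWWR
After op 2 paint(1,3,B):
WWWWWW
KWWBWW
KWWWWW
KWWWWW
KWWWWW
YYYWWW
YYYWWR
After op 3 paint(5,5,G):
WWWWWW
KWWBWW
KWWWWW
KWWWWW
KWWWWW
YYYWWG
YYYWWR

Answer: WWWWWW
KWWBWW
KWWWWW
KWWWWW
KWWWWW
YYYWWG
YYYWWR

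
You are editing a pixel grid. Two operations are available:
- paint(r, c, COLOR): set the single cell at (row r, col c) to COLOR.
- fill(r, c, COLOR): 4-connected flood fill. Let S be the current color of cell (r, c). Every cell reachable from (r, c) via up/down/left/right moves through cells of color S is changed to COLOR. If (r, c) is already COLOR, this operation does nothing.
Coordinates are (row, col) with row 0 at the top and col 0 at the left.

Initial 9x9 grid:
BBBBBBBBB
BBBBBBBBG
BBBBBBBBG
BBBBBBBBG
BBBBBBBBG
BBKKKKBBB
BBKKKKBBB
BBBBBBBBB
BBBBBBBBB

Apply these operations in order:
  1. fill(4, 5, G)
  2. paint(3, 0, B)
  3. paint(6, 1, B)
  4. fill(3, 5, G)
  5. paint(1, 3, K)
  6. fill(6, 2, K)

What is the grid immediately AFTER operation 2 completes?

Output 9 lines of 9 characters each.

After op 1 fill(4,5,G) [69 cells changed]:
GGGGGGGGG
GGGGGGGGG
GGGGGGGGG
GGGGGGGGG
GGGGGGGGG
GGKKKKGGG
GGKKKKGGG
GGGGGGGGG
GGGGGGGGG
After op 2 paint(3,0,B):
GGGGGGGGG
GGGGGGGGG
GGGGGGGGG
BGGGGGGGG
GGGGGGGGG
GGKKKKGGG
GGKKKKGGG
GGGGGGGGG
GGGGGGGGG

Answer: GGGGGGGGG
GGGGGGGGG
GGGGGGGGG
BGGGGGGGG
GGGGGGGGG
GGKKKKGGG
GGKKKKGGG
GGGGGGGGG
GGGGGGGGG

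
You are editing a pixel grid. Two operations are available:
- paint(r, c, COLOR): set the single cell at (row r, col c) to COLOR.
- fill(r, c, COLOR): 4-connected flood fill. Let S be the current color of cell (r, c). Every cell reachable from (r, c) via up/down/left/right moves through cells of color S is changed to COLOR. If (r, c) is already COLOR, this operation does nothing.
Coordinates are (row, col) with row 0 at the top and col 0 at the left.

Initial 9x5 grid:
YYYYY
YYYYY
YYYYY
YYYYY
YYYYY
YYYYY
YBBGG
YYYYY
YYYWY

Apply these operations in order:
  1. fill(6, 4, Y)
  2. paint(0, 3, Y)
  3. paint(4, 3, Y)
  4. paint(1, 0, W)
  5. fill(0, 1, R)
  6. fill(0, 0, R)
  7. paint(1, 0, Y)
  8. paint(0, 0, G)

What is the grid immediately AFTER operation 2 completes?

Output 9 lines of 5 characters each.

After op 1 fill(6,4,Y) [2 cells changed]:
YYYYY
YYYYY
YYYYY
YYYYY
YYYYY
YYYYY
YBBYY
YYYYY
YYYWY
After op 2 paint(0,3,Y):
YYYYY
YYYYY
YYYYY
YYYYY
YYYYY
YYYYY
YBBYY
YYYYY
YYYWY

Answer: YYYYY
YYYYY
YYYYY
YYYYY
YYYYY
YYYYY
YBBYY
YYYYY
YYYWY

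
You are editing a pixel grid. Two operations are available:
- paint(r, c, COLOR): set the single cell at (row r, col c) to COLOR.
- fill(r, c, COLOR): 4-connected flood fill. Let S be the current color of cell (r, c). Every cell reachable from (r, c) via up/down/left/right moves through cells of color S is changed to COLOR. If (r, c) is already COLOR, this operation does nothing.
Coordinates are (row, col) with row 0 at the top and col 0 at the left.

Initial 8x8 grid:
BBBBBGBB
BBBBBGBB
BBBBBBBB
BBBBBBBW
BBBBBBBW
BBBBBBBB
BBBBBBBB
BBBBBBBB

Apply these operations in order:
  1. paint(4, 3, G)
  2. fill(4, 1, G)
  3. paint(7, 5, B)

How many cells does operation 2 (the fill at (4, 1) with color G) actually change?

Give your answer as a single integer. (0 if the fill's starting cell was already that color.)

Answer: 59

Derivation:
After op 1 paint(4,3,G):
BBBBBGBB
BBBBBGBB
BBBBBBBB
BBBBBBBW
BBBGBBBW
BBBBBBBB
BBBBBBBB
BBBBBBBB
After op 2 fill(4,1,G) [59 cells changed]:
GGGGGGGG
GGGGGGGG
GGGGGGGG
GGGGGGGW
GGGGGGGW
GGGGGGGG
GGGGGGGG
GGGGGGGG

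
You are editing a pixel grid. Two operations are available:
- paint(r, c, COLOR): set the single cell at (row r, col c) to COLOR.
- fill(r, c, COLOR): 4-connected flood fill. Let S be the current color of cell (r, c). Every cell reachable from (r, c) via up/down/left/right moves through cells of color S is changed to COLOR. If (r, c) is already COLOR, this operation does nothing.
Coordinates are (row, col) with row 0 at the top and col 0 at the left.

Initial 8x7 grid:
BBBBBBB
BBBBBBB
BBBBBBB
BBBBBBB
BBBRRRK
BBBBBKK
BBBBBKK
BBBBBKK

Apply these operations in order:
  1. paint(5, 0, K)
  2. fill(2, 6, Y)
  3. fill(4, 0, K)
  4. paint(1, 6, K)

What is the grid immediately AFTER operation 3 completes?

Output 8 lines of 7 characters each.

After op 1 paint(5,0,K):
BBBBBBB
BBBBBBB
BBBBBBB
BBBBBBB
BBBRRRK
KBBBBKK
BBBBBKK
BBBBBKK
After op 2 fill(2,6,Y) [45 cells changed]:
YYYYYYY
YYYYYYY
YYYYYYY
YYYYYYY
YYYRRRK
KYYYYKK
YYYYYKK
YYYYYKK
After op 3 fill(4,0,K) [45 cells changed]:
KKKKKKK
KKKKKKK
KKKKKKK
KKKKKKK
KKKRRRK
KKKKKKK
KKKKKKK
KKKKKKK

Answer: KKKKKKK
KKKKKKK
KKKKKKK
KKKKKKK
KKKRRRK
KKKKKKK
KKKKKKK
KKKKKKK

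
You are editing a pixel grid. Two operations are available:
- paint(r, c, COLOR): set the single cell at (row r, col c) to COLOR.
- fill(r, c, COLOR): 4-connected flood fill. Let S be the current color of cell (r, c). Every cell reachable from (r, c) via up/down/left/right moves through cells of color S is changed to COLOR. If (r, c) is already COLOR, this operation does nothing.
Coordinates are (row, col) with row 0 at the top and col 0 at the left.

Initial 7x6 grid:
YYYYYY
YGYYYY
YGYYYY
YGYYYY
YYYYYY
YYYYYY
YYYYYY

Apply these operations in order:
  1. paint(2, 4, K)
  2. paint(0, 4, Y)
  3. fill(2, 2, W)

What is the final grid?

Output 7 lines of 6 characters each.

After op 1 paint(2,4,K):
YYYYYY
YGYYYY
YGYYKY
YGYYYY
YYYYYY
YYYYYY
YYYYYY
After op 2 paint(0,4,Y):
YYYYYY
YGYYYY
YGYYKY
YGYYYY
YYYYYY
YYYYYY
YYYYYY
After op 3 fill(2,2,W) [38 cells changed]:
WWWWWW
WGWWWW
WGWWKW
WGWWWW
WWWWWW
WWWWWW
WWWWWW

Answer: WWWWWW
WGWWWW
WGWWKW
WGWWWW
WWWWWW
WWWWWW
WWWWWW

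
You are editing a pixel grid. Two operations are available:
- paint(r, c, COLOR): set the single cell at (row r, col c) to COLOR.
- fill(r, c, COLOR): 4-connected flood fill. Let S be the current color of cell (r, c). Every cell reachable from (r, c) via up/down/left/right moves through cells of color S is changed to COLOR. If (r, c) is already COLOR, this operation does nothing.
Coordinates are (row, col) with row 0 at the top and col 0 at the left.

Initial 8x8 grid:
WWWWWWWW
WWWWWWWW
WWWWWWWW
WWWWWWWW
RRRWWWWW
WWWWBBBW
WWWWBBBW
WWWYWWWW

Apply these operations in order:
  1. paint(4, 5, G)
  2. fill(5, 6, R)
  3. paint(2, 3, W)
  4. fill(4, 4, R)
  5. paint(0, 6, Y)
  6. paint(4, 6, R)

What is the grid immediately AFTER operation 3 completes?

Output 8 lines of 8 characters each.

Answer: WWWWWWWW
WWWWWWWW
WWWWWWWW
WWWWWWWW
RRRWWGWW
WWWWRRRW
WWWWRRRW
WWWYWWWW

Derivation:
After op 1 paint(4,5,G):
WWWWWWWW
WWWWWWWW
WWWWWWWW
WWWWWWWW
RRRWWGWW
WWWWBBBW
WWWWBBBW
WWWYWWWW
After op 2 fill(5,6,R) [6 cells changed]:
WWWWWWWW
WWWWWWWW
WWWWWWWW
WWWWWWWW
RRRWWGWW
WWWWRRRW
WWWWRRRW
WWWYWWWW
After op 3 paint(2,3,W):
WWWWWWWW
WWWWWWWW
WWWWWWWW
WWWWWWWW
RRRWWGWW
WWWWRRRW
WWWWRRRW
WWWYWWWW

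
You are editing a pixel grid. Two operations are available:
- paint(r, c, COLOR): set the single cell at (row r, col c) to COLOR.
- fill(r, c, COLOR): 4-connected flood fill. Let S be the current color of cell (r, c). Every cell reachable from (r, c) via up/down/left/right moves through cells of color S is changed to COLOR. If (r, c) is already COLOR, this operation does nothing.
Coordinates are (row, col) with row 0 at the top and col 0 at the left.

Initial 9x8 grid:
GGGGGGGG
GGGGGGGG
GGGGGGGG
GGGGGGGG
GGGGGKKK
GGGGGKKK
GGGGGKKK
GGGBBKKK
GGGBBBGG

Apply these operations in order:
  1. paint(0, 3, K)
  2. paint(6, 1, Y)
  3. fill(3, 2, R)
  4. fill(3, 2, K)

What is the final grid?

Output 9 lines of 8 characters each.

Answer: KKKKKKKK
KKKKKKKK
KKKKKKKK
KKKKKKKK
KKKKKKKK
KKKKKKKK
KYKKKKKK
KKKBBKKK
KKKBBBGG

Derivation:
After op 1 paint(0,3,K):
GGGKGGGG
GGGGGGGG
GGGGGGGG
GGGGGGGG
GGGGGKKK
GGGGGKKK
GGGGGKKK
GGGBBKKK
GGGBBBGG
After op 2 paint(6,1,Y):
GGGKGGGG
GGGGGGGG
GGGGGGGG
GGGGGGGG
GGGGGKKK
GGGGGKKK
GYGGGKKK
GGGBBKKK
GGGBBBGG
After op 3 fill(3,2,R) [51 cells changed]:
RRRKRRRR
RRRRRRRR
RRRRRRRR
RRRRRRRR
RRRRRKKK
RRRRRKKK
RYRRRKKK
RRRBBKKK
RRRBBBGG
After op 4 fill(3,2,K) [51 cells changed]:
KKKKKKKK
KKKKKKKK
KKKKKKKK
KKKKKKKK
KKKKKKKK
KKKKKKKK
KYKKKKKK
KKKBBKKK
KKKBBBGG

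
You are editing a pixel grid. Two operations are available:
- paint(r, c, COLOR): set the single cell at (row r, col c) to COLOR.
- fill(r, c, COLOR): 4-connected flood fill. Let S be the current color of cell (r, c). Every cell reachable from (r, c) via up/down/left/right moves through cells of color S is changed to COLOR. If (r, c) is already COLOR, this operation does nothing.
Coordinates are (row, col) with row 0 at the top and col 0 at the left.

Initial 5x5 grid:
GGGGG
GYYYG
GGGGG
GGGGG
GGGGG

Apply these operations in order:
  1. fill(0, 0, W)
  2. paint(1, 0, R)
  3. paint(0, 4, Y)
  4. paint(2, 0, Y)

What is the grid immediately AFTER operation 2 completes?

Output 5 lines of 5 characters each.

Answer: WWWWW
RYYYW
WWWWW
WWWWW
WWWWW

Derivation:
After op 1 fill(0,0,W) [22 cells changed]:
WWWWW
WYYYW
WWWWW
WWWWW
WWWWW
After op 2 paint(1,0,R):
WWWWW
RYYYW
WWWWW
WWWWW
WWWWW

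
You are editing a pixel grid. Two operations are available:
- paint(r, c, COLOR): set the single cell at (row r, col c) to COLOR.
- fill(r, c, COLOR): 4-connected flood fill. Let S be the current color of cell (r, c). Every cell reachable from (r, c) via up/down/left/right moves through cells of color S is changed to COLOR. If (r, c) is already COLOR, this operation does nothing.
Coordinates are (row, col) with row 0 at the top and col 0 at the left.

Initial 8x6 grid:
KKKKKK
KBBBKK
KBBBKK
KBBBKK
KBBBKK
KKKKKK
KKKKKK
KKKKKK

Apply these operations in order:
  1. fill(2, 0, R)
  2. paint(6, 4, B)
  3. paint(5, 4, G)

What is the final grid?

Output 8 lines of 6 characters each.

After op 1 fill(2,0,R) [36 cells changed]:
RRRRRR
RBBBRR
RBBBRR
RBBBRR
RBBBRR
RRRRRR
RRRRRR
RRRRRR
After op 2 paint(6,4,B):
RRRRRR
RBBBRR
RBBBRR
RBBBRR
RBBBRR
RRRRRR
RRRRBR
RRRRRR
After op 3 paint(5,4,G):
RRRRRR
RBBBRR
RBBBRR
RBBBRR
RBBBRR
RRRRGR
RRRRBR
RRRRRR

Answer: RRRRRR
RBBBRR
RBBBRR
RBBBRR
RBBBRR
RRRRGR
RRRRBR
RRRRRR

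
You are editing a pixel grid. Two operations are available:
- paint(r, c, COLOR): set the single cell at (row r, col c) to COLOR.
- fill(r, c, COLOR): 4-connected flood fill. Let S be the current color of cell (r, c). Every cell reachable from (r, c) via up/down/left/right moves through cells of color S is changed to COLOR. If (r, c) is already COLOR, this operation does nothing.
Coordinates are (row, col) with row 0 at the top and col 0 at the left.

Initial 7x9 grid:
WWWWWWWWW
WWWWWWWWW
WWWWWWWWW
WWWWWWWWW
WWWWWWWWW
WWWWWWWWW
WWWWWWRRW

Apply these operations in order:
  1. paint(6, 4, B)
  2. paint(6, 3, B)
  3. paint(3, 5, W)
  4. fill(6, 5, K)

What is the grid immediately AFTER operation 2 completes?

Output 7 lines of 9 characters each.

After op 1 paint(6,4,B):
WWWWWWWWW
WWWWWWWWW
WWWWWWWWW
WWWWWWWWW
WWWWWWWWW
WWWWWWWWW
WWWWBWRRW
After op 2 paint(6,3,B):
WWWWWWWWW
WWWWWWWWW
WWWWWWWWW
WWWWWWWWW
WWWWWWWWW
WWWWWWWWW
WWWBBWRRW

Answer: WWWWWWWWW
WWWWWWWWW
WWWWWWWWW
WWWWWWWWW
WWWWWWWWW
WWWWWWWWW
WWWBBWRRW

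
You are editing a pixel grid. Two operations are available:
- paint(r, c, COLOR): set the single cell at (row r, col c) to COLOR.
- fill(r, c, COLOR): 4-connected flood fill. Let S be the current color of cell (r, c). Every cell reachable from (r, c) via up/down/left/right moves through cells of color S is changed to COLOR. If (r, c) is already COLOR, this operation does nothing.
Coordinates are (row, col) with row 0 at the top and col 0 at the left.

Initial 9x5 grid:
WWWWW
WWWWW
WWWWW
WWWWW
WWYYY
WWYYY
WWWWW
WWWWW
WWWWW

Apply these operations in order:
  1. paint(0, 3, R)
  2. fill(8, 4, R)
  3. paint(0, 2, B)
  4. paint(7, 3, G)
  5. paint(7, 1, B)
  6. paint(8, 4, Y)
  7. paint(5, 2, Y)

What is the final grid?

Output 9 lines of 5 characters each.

Answer: RRBRR
RRRRR
RRRRR
RRRRR
RRYYY
RRYYY
RRRRR
RBRGR
RRRRY

Derivation:
After op 1 paint(0,3,R):
WWWRW
WWWWW
WWWWW
WWWWW
WWYYY
WWYYY
WWWWW
WWWWW
WWWWW
After op 2 fill(8,4,R) [38 cells changed]:
RRRRR
RRRRR
RRRRR
RRRRR
RRYYY
RRYYY
RRRRR
RRRRR
RRRRR
After op 3 paint(0,2,B):
RRBRR
RRRRR
RRRRR
RRRRR
RRYYY
RRYYY
RRRRR
RRRRR
RRRRR
After op 4 paint(7,3,G):
RRBRR
RRRRR
RRRRR
RRRRR
RRYYY
RRYYY
RRRRR
RRRGR
RRRRR
After op 5 paint(7,1,B):
RRBRR
RRRRR
RRRRR
RRRRR
RRYYY
RRYYY
RRRRR
RBRGR
RRRRR
After op 6 paint(8,4,Y):
RRBRR
RRRRR
RRRRR
RRRRR
RRYYY
RRYYY
RRRRR
RBRGR
RRRRY
After op 7 paint(5,2,Y):
RRBRR
RRRRR
RRRRR
RRRRR
RRYYY
RRYYY
RRRRR
RBRGR
RRRRY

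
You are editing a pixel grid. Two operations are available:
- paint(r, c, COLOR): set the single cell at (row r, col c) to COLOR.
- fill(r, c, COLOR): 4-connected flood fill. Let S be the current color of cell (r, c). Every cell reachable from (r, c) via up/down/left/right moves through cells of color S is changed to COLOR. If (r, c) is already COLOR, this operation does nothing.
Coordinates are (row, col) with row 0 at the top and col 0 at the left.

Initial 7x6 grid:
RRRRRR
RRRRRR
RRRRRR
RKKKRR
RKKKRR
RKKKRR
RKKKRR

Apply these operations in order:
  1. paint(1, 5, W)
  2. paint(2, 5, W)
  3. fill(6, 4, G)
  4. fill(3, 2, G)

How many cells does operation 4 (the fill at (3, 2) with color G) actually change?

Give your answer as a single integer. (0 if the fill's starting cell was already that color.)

After op 1 paint(1,5,W):
RRRRRR
RRRRRW
RRRRRR
RKKKRR
RKKKRR
RKKKRR
RKKKRR
After op 2 paint(2,5,W):
RRRRRR
RRRRRW
RRRRRW
RKKKRR
RKKKRR
RKKKRR
RKKKRR
After op 3 fill(6,4,G) [28 cells changed]:
GGGGGG
GGGGGW
GGGGGW
GKKKGG
GKKKGG
GKKKGG
GKKKGG
After op 4 fill(3,2,G) [12 cells changed]:
GGGGGG
GGGGGW
GGGGGW
GGGGGG
GGGGGG
GGGGGG
GGGGGG

Answer: 12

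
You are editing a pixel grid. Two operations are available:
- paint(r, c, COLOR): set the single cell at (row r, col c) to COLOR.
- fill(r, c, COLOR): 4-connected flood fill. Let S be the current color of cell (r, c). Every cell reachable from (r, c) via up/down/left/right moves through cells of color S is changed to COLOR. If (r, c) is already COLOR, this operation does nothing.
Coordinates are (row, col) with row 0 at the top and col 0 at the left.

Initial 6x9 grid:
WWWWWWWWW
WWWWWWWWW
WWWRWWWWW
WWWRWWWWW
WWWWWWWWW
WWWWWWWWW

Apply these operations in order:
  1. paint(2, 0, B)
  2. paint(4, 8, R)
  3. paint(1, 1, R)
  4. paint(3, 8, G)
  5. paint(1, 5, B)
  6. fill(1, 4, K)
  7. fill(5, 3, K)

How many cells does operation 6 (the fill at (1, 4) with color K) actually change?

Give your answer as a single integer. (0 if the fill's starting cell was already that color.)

After op 1 paint(2,0,B):
WWWWWWWWW
WWWWWWWWW
BWWRWWWWW
WWWRWWWWW
WWWWWWWWW
WWWWWWWWW
After op 2 paint(4,8,R):
WWWWWWWWW
WWWWWWWWW
BWWRWWWWW
WWWRWWWWW
WWWWWWWWR
WWWWWWWWW
After op 3 paint(1,1,R):
WWWWWWWWW
WRWWWWWWW
BWWRWWWWW
WWWRWWWWW
WWWWWWWWR
WWWWWWWWW
After op 4 paint(3,8,G):
WWWWWWWWW
WRWWWWWWW
BWWRWWWWW
WWWRWWWWG
WWWWWWWWR
WWWWWWWWW
After op 5 paint(1,5,B):
WWWWWWWWW
WRWWWBWWW
BWWRWWWWW
WWWRWWWWG
WWWWWWWWR
WWWWWWWWW
After op 6 fill(1,4,K) [47 cells changed]:
KKKKKKKKK
KRKKKBKKK
BKKRKKKKK
KKKRKKKKG
KKKKKKKKR
KKKKKKKKK

Answer: 47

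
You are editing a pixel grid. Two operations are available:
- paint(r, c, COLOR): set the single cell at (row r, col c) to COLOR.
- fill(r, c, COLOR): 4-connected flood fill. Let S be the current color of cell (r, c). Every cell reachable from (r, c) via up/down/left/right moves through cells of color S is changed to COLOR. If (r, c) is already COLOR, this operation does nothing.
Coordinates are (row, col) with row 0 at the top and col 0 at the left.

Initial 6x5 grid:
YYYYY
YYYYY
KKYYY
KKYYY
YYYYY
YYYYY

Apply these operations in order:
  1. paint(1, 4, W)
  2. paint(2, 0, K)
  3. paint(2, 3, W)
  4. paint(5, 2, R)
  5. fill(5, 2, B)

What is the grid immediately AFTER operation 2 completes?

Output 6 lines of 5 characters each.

After op 1 paint(1,4,W):
YYYYY
YYYYW
KKYYY
KKYYY
YYYYY
YYYYY
After op 2 paint(2,0,K):
YYYYY
YYYYW
KKYYY
KKYYY
YYYYY
YYYYY

Answer: YYYYY
YYYYW
KKYYY
KKYYY
YYYYY
YYYYY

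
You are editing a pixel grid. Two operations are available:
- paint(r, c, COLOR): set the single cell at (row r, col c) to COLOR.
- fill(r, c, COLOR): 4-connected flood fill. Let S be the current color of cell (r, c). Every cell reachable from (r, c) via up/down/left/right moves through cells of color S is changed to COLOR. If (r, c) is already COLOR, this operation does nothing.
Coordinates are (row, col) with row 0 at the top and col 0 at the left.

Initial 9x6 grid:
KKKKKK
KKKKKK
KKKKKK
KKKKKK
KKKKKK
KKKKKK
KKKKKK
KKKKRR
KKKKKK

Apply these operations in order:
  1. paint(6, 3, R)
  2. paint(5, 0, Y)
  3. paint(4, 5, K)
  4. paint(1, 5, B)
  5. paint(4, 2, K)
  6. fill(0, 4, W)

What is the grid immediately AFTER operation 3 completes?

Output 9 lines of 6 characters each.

After op 1 paint(6,3,R):
KKKKKK
KKKKKK
KKKKKK
KKKKKK
KKKKKK
KKKKKK
KKKRKK
KKKKRR
KKKKKK
After op 2 paint(5,0,Y):
KKKKKK
KKKKKK
KKKKKK
KKKKKK
KKKKKK
YKKKKK
KKKRKK
KKKKRR
KKKKKK
After op 3 paint(4,5,K):
KKKKKK
KKKKKK
KKKKKK
KKKKKK
KKKKKK
YKKKKK
KKKRKK
KKKKRR
KKKKKK

Answer: KKKKKK
KKKKKK
KKKKKK
KKKKKK
KKKKKK
YKKKKK
KKKRKK
KKKKRR
KKKKKK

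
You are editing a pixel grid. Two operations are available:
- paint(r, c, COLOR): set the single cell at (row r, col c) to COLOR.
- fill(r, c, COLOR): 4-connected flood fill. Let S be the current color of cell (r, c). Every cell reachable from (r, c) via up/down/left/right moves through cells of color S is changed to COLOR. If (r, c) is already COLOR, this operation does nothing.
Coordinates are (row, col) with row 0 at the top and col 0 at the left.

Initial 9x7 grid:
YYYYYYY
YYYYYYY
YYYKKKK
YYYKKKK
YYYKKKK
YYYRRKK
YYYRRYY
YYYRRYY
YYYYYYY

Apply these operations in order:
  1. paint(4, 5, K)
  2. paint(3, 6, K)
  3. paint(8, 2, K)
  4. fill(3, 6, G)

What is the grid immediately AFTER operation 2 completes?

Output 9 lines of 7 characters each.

Answer: YYYYYYY
YYYYYYY
YYYKKKK
YYYKKKK
YYYKKKK
YYYRRKK
YYYRRYY
YYYRRYY
YYYYYYY

Derivation:
After op 1 paint(4,5,K):
YYYYYYY
YYYYYYY
YYYKKKK
YYYKKKK
YYYKKKK
YYYRRKK
YYYRRYY
YYYRRYY
YYYYYYY
After op 2 paint(3,6,K):
YYYYYYY
YYYYYYY
YYYKKKK
YYYKKKK
YYYKKKK
YYYRRKK
YYYRRYY
YYYRRYY
YYYYYYY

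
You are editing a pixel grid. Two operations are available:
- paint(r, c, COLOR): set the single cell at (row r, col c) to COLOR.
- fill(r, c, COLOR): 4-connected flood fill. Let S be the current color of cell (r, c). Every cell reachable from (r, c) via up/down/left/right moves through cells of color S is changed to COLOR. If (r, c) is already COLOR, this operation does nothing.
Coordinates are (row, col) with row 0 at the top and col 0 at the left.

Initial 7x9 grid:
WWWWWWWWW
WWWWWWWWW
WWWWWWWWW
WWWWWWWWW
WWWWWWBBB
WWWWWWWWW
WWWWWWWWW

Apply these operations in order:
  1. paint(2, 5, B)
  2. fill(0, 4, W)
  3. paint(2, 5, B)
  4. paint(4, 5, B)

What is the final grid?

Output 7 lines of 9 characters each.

Answer: WWWWWWWWW
WWWWWWWWW
WWWWWBWWW
WWWWWWWWW
WWWWWBBBB
WWWWWWWWW
WWWWWWWWW

Derivation:
After op 1 paint(2,5,B):
WWWWWWWWW
WWWWWWWWW
WWWWWBWWW
WWWWWWWWW
WWWWWWBBB
WWWWWWWWW
WWWWWWWWW
After op 2 fill(0,4,W) [0 cells changed]:
WWWWWWWWW
WWWWWWWWW
WWWWWBWWW
WWWWWWWWW
WWWWWWBBB
WWWWWWWWW
WWWWWWWWW
After op 3 paint(2,5,B):
WWWWWWWWW
WWWWWWWWW
WWWWWBWWW
WWWWWWWWW
WWWWWWBBB
WWWWWWWWW
WWWWWWWWW
After op 4 paint(4,5,B):
WWWWWWWWW
WWWWWWWWW
WWWWWBWWW
WWWWWWWWW
WWWWWBBBB
WWWWWWWWW
WWWWWWWWW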